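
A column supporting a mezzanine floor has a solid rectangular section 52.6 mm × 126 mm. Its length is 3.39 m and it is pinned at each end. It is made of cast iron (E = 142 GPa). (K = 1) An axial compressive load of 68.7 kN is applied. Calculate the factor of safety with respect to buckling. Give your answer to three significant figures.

n ≈ 2.71

Buckling occurs about the weak axis: I_min = h·b³/12 with b = 52.6 mm (the shorter side).
I_min = 126×52.6³/12 = 1.528×10^6 mm⁴
I = 1.528×10^6 mm⁴ = 1.528×10^-6 m⁴
Effective length L_e = K·L = 1 × 3.39 = 3.390 m
P_cr = π²EI / L_e² = π² × 142×10⁹ × 1.528×10^-6 / 3.390² = 1.864×10^5 N
Factor of safety n = P_cr / P = 186.35 / 68.7 = 2.71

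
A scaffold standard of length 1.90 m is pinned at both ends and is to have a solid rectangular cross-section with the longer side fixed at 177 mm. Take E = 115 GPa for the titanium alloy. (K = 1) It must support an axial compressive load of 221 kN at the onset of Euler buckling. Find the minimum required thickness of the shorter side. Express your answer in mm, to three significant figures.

L_e = K·L = 1 × 1.90 = 1.900 m
Required I = P_cr·L_e²/(π²E) = 2.210×10^5 × 1.900² / (π² × 1.15×10^11) = 7.029×10^-7 m⁴
I_req = 7.029×10^5 mm⁴
Rectangle, weak axis: I_min = h·b³/12 with h = 177 mm fixed  ⇒  b = (12I/h)^(1/3) = 36.3 mm

b ≈ 36.3 mm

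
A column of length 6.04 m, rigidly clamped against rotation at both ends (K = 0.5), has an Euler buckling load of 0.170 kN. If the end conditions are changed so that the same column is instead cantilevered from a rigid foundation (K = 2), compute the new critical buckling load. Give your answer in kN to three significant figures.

P_cr ∝ 1/K², so P_cr,new = P_cr,old × (K_old/K_new)² = 0.170 × (0.5/2)²
= 0.170 × 0.06250 = 0.0106 kN

P_cr ≈ 0.0106 kN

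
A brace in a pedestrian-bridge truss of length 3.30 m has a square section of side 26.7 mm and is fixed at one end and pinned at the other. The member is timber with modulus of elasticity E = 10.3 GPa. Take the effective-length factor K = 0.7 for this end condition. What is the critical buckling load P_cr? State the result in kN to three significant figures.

P_cr ≈ 0.807 kN

I = a⁴/12 = 26.7⁴/12 = 4.235×10^4 mm⁴
I = 4.235×10^4 mm⁴ = 4.235×10^-8 m⁴
Effective length L_e = K·L = 0.7 × 3.30 = 2.310 m
P_cr = π²EI / L_e² = π² × 10.3×10⁹ × 4.235×10^-8 / 2.310² = 806.8 N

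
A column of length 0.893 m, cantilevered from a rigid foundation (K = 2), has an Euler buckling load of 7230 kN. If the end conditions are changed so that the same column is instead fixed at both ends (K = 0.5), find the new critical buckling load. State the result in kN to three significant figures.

P_cr ≈ 116000 kN

P_cr ∝ 1/K², so P_cr,new = P_cr,old × (K_old/K_new)² = 7230 × (2/0.5)²
= 7230 × 16.00 = 116000 kN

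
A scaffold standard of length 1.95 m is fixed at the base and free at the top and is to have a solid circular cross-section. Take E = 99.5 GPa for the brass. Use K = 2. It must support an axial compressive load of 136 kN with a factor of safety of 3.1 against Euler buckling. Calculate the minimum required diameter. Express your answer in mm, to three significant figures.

Required P_cr = n·P = 3.1 × 136 = 421.6 kN
L_e = K·L = 2 × 1.95 = 3.900 m
Required I = P_cr·L_e²/(π²E) = 4.216×10^5 × 3.900² / (π² × 9.95×10^10) = 6.530×10^-6 m⁴
I_req = 6.530×10^6 mm⁴
Solid circle: I = πd⁴/64  ⇒  d = (64I/π)^(1/4) = (64×6.530×10^6/π)^(1/4) = 107 mm

d ≈ 107 mm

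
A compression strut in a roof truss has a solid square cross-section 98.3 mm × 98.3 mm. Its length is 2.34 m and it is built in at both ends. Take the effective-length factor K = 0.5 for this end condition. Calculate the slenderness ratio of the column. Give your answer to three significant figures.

λ ≈ 41.2

For a square r = a/√12 = 98.3/√12 = 28.38 mm
L_e = K·L = 0.5 × 2.34 m = 1.170 m = 1170.0 mm
λ = L_e / r_min = 1170.0 / 28.38 = 41.2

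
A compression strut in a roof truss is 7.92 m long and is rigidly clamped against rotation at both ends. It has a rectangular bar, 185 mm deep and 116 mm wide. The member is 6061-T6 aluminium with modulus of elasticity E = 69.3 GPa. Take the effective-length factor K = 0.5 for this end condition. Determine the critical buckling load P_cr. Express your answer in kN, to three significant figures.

P_cr ≈ 1050 kN

Buckling occurs about the weak axis: I_min = h·b³/12 with b = 116 mm (the shorter side).
I_min = 185×116³/12 = 2.406×10^7 mm⁴
I = 2.406×10^7 mm⁴ = 2.406×10^-5 m⁴
Effective length L_e = K·L = 0.5 × 7.92 = 3.960 m
P_cr = π²EI / L_e² = π² × 69.3×10⁹ × 2.406×10^-5 / 3.960² = 1.050×10^6 N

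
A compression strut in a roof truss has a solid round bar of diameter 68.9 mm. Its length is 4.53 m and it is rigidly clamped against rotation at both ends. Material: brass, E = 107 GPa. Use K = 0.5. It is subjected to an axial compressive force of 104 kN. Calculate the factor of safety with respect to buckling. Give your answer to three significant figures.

n ≈ 2.19

I = πd⁴/64 = π×68.9⁴/64 = 1.106×10^6 mm⁴
I = 1.106×10^6 mm⁴ = 1.106×10^-6 m⁴
Effective length L_e = K·L = 0.5 × 4.53 = 2.265 m
P_cr = π²EI / L_e² = π² × 107×10⁹ × 1.106×10^-6 / 2.265² = 2.277×10^5 N
Factor of safety n = P_cr / P = 227.72 / 104 = 2.19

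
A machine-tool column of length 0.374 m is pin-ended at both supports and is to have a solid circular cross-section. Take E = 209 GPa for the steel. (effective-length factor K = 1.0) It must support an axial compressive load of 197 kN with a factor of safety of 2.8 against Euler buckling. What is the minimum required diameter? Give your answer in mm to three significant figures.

Required P_cr = n·P = 2.8 × 197 = 551.6 kN
L_e = K·L = 1 × 0.374 = 0.3740 m
Required I = P_cr·L_e²/(π²E) = 5.516×10^5 × 0.3740² / (π² × 2.09×10^11) = 3.740×10^-8 m⁴
I_req = 3.740×10^4 mm⁴
Solid circle: I = πd⁴/64  ⇒  d = (64I/π)^(1/4) = (64×3.740×10^4/π)^(1/4) = 29.5 mm

d ≈ 29.5 mm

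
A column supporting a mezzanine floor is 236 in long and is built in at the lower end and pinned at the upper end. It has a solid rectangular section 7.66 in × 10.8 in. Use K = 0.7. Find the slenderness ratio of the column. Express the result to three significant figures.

Buckling occurs about the weak axis: I_min = h·b³/12 with b = 7.66 in (the shorter side).
I_min = 10.8×7.66³/12 = 404.5 in⁴
A = 82.73 in²;  r_min = √(I/A) = √(404.5/82.73) = 2.211 in
L_e = K·L = 0.7 × 236 = 165.2 in
λ = L_e / r_min = 165.20 / 2.211 = 74.7

λ ≈ 74.7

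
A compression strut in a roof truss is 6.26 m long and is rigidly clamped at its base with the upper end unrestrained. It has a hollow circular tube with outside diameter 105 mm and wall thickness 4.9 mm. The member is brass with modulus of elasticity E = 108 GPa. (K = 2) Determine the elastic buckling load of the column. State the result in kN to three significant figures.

P_cr ≈ 13.2 kN

Inner diameter d_i = 105 − 2×4.9 = 95.20 mm
I = π(d_o⁴ − d_i⁴)/64 = π(105⁴ − 95.20⁴)/64 = 1.935×10^6 mm⁴
I = 1.935×10^6 mm⁴ = 1.935×10^-6 m⁴
Effective length L_e = K·L = 2 × 6.26 = 12.52 m
P_cr = π²EI / L_e² = π² × 108×10⁹ × 1.935×10^-6 / 12.52² = 1.316×10^4 N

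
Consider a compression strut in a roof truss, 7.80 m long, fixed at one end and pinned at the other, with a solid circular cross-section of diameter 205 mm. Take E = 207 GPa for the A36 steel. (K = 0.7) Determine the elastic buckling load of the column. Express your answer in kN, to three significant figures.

I = πd⁴/64 = π×205⁴/64 = 8.669×10^7 mm⁴
I = 8.669×10^7 mm⁴ = 8.669×10^-5 m⁴
Effective length L_e = K·L = 0.7 × 7.80 = 5.460 m
P_cr = π²EI / L_e² = π² × 207×10⁹ × 8.669×10^-5 / 5.460² = 5.941×10^6 N

P_cr ≈ 5940 kN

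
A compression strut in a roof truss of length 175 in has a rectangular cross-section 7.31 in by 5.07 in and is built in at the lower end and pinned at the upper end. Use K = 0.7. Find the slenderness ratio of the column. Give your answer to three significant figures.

λ ≈ 83.7

For a rectangle r_min = b/√12 = 5.07/√12 = 1.464 in
L_e = K·L = 0.7 × 175 = 122.5 in
λ = L_e / r_min = 122.50 / 1.464 = 83.7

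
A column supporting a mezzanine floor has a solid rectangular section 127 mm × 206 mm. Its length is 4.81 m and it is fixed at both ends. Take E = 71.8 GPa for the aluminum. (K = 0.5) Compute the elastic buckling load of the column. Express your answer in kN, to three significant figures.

P_cr ≈ 4310 kN

Buckling occurs about the weak axis: I_min = h·b³/12 with b = 127 mm (the shorter side).
I_min = 206×127³/12 = 3.516×10^7 mm⁴
I = 3.516×10^7 mm⁴ = 3.516×10^-5 m⁴
Effective length L_e = K·L = 0.5 × 4.81 = 2.405 m
P_cr = π²EI / L_e² = π² × 71.8×10⁹ × 3.516×10^-5 / 2.405² = 4.308×10^6 N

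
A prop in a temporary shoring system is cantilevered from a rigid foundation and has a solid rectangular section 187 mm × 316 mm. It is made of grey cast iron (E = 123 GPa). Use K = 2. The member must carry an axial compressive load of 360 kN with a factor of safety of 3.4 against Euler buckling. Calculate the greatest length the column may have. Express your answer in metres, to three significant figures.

Buckling occurs about the weak axis: I_min = h·b³/12 with b = 187 mm (the shorter side).
I_min = 316×187³/12 = 1.722×10^8 mm⁴
I = 1.722×10^-4 m⁴
Required critical load P_cr = n·P = 3.4 × 360 = 1224 kN = 1.224×10^6 N
From P_cr = π²EI/(K·L)²:  L = (1/K)·√(π²EI/P_cr) = (1/2)·√(π²×1.23×10^11×1.722×10^-4/1.224×10^6)
L = 6.53 m

L_max ≈ 6.53 m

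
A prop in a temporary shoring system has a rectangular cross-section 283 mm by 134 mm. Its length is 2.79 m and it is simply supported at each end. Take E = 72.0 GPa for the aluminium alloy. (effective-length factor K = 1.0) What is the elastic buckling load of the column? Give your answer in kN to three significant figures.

Buckling occurs about the weak axis: I_min = h·b³/12 with b = 134 mm (the shorter side).
I_min = 283×134³/12 = 5.674×10^7 mm⁴
I = 5.674×10^7 mm⁴ = 5.674×10^-5 m⁴
Effective length L_e = K·L = 1 × 2.79 = 2.790 m
P_cr = π²EI / L_e² = π² × 72.0×10⁹ × 5.674×10^-5 / 2.790² = 5.180×10^6 N

P_cr ≈ 5180 kN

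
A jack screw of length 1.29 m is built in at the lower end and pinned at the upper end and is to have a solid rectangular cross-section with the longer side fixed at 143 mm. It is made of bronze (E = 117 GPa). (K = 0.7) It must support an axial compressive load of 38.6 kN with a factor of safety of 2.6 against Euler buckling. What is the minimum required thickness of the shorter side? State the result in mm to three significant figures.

Required P_cr = n·P = 2.6 × 38.6 = 100.4 kN
L_e = K·L = 0.7 × 1.29 = 0.9030 m
Required I = P_cr·L_e²/(π²E) = 1.004×10^5 × 0.9030² / (π² × 1.17×10^11) = 7.087×10^-8 m⁴
I_req = 7.087×10^4 mm⁴
Rectangle, weak axis: I_min = h·b³/12 with h = 143 mm fixed  ⇒  b = (12I/h)^(1/3) = 18.1 mm

b ≈ 18.1 mm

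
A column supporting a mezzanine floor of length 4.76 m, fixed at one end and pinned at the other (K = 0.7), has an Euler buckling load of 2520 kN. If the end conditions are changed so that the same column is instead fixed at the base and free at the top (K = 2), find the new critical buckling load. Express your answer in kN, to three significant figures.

P_cr ∝ 1/K², so P_cr,new = P_cr,old × (K_old/K_new)² = 2520 × (0.7/2)²
= 2520 × 0.1225 = 309 kN

P_cr ≈ 309 kN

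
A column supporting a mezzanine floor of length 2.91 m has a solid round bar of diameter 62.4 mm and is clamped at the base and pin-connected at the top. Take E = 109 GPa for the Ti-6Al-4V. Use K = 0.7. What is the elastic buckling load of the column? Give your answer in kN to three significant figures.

I = πd⁴/64 = π×62.4⁴/64 = 7.442×10^5 mm⁴
I = 7.442×10^5 mm⁴ = 7.442×10^-7 m⁴
Effective length L_e = K·L = 0.7 × 2.91 = 2.037 m
P_cr = π²EI / L_e² = π² × 109×10⁹ × 7.442×10^-7 / 2.037² = 1.930×10^5 N

P_cr ≈ 193 kN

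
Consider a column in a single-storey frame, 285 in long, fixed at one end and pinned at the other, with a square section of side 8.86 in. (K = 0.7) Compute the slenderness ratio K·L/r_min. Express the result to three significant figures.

I = a⁴/12 = 8.86⁴/12 = 513.5 in⁴
A = 78.50 in²;  r_min = √(I/A) = √(513.5/78.50) = 2.558 in
L_e = K·L = 0.7 × 285 = 199.5 in
λ = L_e / r_min = 199.50 / 2.558 = 78.0

λ ≈ 78.0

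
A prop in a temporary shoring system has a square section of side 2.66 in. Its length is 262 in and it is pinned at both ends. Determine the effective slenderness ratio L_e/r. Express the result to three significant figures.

For a square r = a/√12 = 2.66/√12 = 0.7679 in
L_e = K·L = 1 × 262 = 262.0 in
λ = L_e / r_min = 262.00 / 0.7679 = 341

λ ≈ 341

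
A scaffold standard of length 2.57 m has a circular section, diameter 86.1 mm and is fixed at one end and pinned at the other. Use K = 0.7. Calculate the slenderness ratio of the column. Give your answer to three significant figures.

λ ≈ 83.6

For a solid circle r = d/4 = 86.1/4 = 21.52 mm
L_e = K·L = 0.7 × 2.57 m = 1.799 m = 1799.0 mm
λ = L_e / r_min = 1799.0 / 21.52 = 83.6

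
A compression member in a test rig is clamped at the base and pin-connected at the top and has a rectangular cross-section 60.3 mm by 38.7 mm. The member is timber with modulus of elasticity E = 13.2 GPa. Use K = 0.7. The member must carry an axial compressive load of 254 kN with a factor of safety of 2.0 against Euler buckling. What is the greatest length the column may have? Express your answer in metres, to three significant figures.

Buckling occurs about the weak axis: I_min = h·b³/12 with b = 38.7 mm (the shorter side).
I_min = 60.3×38.7³/12 = 2.913×10^5 mm⁴
I = 2.913×10^-7 m⁴
Required critical load P_cr = n·P = 2.0 × 254 = 508.0 kN = 5.080×10^5 N
From P_cr = π²EI/(K·L)²:  L = (1/K)·√(π²EI/P_cr) = (1/0.7)·√(π²×1.32×10^10×2.913×10^-7/5.080×10^5)
L = 0.390 m

L_max ≈ 0.390 m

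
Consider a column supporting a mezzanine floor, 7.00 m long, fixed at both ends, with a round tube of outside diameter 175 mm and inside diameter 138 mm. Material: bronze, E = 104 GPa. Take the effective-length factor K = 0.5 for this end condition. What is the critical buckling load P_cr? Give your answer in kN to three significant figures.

P_cr ≈ 2370 kN

d_o = 175 mm, d_i = 138 mm
I = π(d_o⁴ − d_i⁴)/64 = π(175⁴ − 138.0⁴)/64 = 2.824×10^7 mm⁴
I = 2.824×10^7 mm⁴ = 2.824×10^-5 m⁴
Effective length L_e = K·L = 0.5 × 7.00 = 3.500 m
P_cr = π²EI / L_e² = π² × 104×10⁹ × 2.824×10^-5 / 3.500² = 2.366×10^6 N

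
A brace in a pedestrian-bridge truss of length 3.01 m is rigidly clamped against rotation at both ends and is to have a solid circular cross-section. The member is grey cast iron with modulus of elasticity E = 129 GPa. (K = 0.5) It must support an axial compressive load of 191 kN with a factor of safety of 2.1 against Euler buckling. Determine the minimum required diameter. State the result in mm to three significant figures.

d ≈ 61.7 mm

Required P_cr = n·P = 2.1 × 191 = 401.1 kN
L_e = K·L = 0.5 × 3.01 = 1.505 m
Required I = P_cr·L_e²/(π²E) = 4.011×10^5 × 1.505² / (π² × 1.29×10^11) = 7.136×10^-7 m⁴
I_req = 7.136×10^5 mm⁴
Solid circle: I = πd⁴/64  ⇒  d = (64I/π)^(1/4) = (64×7.136×10^5/π)^(1/4) = 61.7 mm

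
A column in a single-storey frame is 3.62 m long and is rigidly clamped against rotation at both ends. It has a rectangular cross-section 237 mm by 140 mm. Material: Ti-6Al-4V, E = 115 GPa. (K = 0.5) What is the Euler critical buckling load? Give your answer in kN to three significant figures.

P_cr ≈ 18800 kN

Buckling occurs about the weak axis: I_min = h·b³/12 with b = 140 mm (the shorter side).
I_min = 237×140³/12 = 5.419×10^7 mm⁴
I = 5.419×10^7 mm⁴ = 5.419×10^-5 m⁴
Effective length L_e = K·L = 0.5 × 3.62 = 1.810 m
P_cr = π²EI / L_e² = π² × 115×10⁹ × 5.419×10^-5 / 1.810² = 1.878×10^7 N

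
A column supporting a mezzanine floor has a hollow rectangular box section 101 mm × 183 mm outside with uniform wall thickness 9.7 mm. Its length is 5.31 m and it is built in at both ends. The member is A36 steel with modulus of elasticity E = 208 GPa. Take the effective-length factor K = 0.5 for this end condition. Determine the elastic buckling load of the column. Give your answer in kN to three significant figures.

P_cr ≈ 2420 kN

Inner dimensions: h_i = 183 − 2×9.7 = 163.6 mm, b_i = 101 − 2×9.7 = 81.60 mm
Weak-axis I_min = (h_o·b_o³ − h_i·b_i³)/12 with b_o = 101, b_i = 81.60 mm (shorter outer/inner sides).
I_min = (183×101³ − 163.6×81.60³)/12 = 8.305×10^6 mm⁴
I = 8.305×10^6 mm⁴ = 8.305×10^-6 m⁴
Effective length L_e = K·L = 0.5 × 5.31 = 2.655 m
P_cr = π²EI / L_e² = π² × 208×10⁹ × 8.305×10^-6 / 2.655² = 2.419×10^6 N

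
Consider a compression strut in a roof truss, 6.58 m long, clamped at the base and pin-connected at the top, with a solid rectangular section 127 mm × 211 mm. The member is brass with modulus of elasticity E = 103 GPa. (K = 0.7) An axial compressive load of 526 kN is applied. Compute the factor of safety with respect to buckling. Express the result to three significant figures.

n ≈ 3.28

Buckling occurs about the weak axis: I_min = h·b³/12 with b = 127 mm (the shorter side).
I_min = 211×127³/12 = 3.602×10^7 mm⁴
I = 3.602×10^7 mm⁴ = 3.602×10^-5 m⁴
Effective length L_e = K·L = 0.7 × 6.58 = 4.606 m
P_cr = π²EI / L_e² = π² × 103×10⁹ × 3.602×10^-5 / 4.606² = 1.726×10^6 N
Factor of safety n = P_cr / P = 1725.8 / 526 = 3.28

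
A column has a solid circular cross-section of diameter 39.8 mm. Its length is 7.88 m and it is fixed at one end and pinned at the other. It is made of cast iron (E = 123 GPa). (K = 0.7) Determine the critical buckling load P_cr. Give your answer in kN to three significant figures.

I = πd⁴/64 = π×39.8⁴/64 = 1.232×10^5 mm⁴
I = 1.232×10^5 mm⁴ = 1.232×10^-7 m⁴
Effective length L_e = K·L = 0.7 × 7.88 = 5.516 m
P_cr = π²EI / L_e² = π² × 123×10⁹ × 1.232×10^-7 / 5.516² = 4.914×10^3 N

P_cr ≈ 4.91 kN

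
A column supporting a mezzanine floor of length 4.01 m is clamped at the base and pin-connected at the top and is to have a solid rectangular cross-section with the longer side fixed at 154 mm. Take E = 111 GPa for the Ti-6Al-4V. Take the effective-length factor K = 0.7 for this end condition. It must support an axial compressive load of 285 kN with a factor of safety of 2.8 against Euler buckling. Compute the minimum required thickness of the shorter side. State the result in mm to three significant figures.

Required P_cr = n·P = 2.8 × 285 = 798.0 kN
L_e = K·L = 0.7 × 4.01 = 2.807 m
Required I = P_cr·L_e²/(π²E) = 7.980×10^5 × 2.807² / (π² × 1.11×10^11) = 5.739×10^-6 m⁴
I_req = 5.739×10^6 mm⁴
Rectangle, weak axis: I_min = h·b³/12 with h = 154 mm fixed  ⇒  b = (12I/h)^(1/3) = 76.5 mm

b ≈ 76.5 mm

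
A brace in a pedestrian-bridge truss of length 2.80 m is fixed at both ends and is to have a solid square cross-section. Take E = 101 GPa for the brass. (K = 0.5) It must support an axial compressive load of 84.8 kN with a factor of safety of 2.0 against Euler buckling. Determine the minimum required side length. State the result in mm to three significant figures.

a ≈ 44.7 mm

Required P_cr = n·P = 2.0 × 84.8 = 169.6 kN
L_e = K·L = 0.5 × 2.80 = 1.400 m
Required I = P_cr·L_e²/(π²E) = 1.696×10^5 × 1.400² / (π² × 1.01×10^11) = 3.335×10^-7 m⁴
I_req = 3.335×10^5 mm⁴
Solid square: I = a⁴/12  ⇒  a = (12I)^(1/4) = (12×3.335×10^5)^(1/4) = 44.7 mm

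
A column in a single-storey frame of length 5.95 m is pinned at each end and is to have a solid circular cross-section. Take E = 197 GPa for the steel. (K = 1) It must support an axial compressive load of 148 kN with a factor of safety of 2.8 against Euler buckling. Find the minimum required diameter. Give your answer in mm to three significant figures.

Required P_cr = n·P = 2.8 × 148 = 414.4 kN
L_e = K·L = 1 × 5.95 = 5.950 m
Required I = P_cr·L_e²/(π²E) = 4.144×10^5 × 5.950² / (π² × 1.97×10^11) = 7.545×10^-6 m⁴
I_req = 7.545×10^6 mm⁴
Solid circle: I = πd⁴/64  ⇒  d = (64I/π)^(1/4) = (64×7.545×10^6/π)^(1/4) = 111 mm

d ≈ 111 mm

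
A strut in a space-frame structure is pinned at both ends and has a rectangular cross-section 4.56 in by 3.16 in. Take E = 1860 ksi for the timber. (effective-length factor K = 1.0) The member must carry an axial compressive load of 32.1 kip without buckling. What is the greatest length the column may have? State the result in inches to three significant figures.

L_max ≈ 82.8 in

Buckling occurs about the weak axis: I_min = h·b³/12 with b = 3.16 in (the shorter side).
I_min = 4.56×3.16³/12 = 11.99 in⁴
At the buckling limit P_cr = P = 3.210×10^4 lb
From P_cr = π²EI/(K·L)²:  L = (1/K)·√(π²EI/P_cr) = (1/1)·√(π²×1.86×10^6×11.99/3.210×10^4)
L = 82.8 in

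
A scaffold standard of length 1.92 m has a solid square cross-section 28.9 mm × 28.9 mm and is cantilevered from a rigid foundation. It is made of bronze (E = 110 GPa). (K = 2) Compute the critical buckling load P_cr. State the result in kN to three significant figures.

I = a⁴/12 = 28.9⁴/12 = 5.813×10^4 mm⁴
I = 5.813×10^4 mm⁴ = 5.813×10^-8 m⁴
Effective length L_e = K·L = 2 × 1.92 = 3.840 m
P_cr = π²EI / L_e² = π² × 110×10⁹ × 5.813×10^-8 / 3.840² = 4.280×10^3 N

P_cr ≈ 4.28 kN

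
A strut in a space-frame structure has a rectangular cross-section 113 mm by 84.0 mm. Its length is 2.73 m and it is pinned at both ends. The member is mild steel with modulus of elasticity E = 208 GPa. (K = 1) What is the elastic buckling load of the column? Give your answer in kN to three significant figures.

Buckling occurs about the weak axis: I_min = h·b³/12 with b = 84.0 mm (the shorter side).
I_min = 113×84.0³/12 = 5.581×10^6 mm⁴
I = 5.581×10^6 mm⁴ = 5.581×10^-6 m⁴
Effective length L_e = K·L = 1 × 2.73 = 2.730 m
P_cr = π²EI / L_e² = π² × 208×10⁹ × 5.581×10^-6 / 2.730² = 1.537×10^6 N

P_cr ≈ 1540 kN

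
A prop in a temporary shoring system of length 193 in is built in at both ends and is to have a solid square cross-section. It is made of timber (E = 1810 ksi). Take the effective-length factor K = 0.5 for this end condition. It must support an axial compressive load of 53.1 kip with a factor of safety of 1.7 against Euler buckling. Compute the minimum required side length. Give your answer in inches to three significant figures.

a ≈ 4.87 in

Required P_cr = n·P = 1.7 × 53.1 = 90.27 kip
L_e = K·L = 0.5 × 193 = 96.50 in
Required I = P_cr·L_e²/(π²E) = 9.027×10^4 × 96.50² / (π² × 1.81×10^6) = 47.06 in⁴
Solid square: I = a⁴/12  ⇒  a = (12I)^(1/4) = (12×47.06)^(1/4) = 4.87 in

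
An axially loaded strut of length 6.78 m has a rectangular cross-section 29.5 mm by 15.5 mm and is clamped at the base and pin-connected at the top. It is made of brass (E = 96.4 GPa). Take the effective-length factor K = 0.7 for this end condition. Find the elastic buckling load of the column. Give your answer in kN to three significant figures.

Buckling occurs about the weak axis: I_min = h·b³/12 with b = 15.5 mm (the shorter side).
I_min = 29.5×15.5³/12 = 9.155×10^3 mm⁴
I = 9.155×10^3 mm⁴ = 9.155×10^-9 m⁴
Effective length L_e = K·L = 0.7 × 6.78 = 4.746 m
P_cr = π²EI / L_e² = π² × 96.4×10⁹ × 9.155×10^-9 / 4.746² = 386.7 N

P_cr ≈ 0.387 kN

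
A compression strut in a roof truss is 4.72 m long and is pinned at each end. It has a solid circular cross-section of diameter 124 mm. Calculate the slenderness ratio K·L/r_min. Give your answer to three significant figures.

λ ≈ 152

For a solid circle r = d/4 = 124/4 = 31.00 mm
L_e = K·L = 1 × 4.72 m = 4.720 m = 4720.0 mm
λ = L_e / r_min = 4720.0 / 31.00 = 152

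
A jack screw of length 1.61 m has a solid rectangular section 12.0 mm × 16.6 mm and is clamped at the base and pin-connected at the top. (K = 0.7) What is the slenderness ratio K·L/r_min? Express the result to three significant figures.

Buckling occurs about the weak axis: I_min = h·b³/12 with b = 12.0 mm (the shorter side).
I_min = 16.6×12.0³/12 = 2.390×10^3 mm⁴
A = 199.2 mm²;  r_min = √(I/A) = √(2.390×10^3/199.2) = 3.464 mm
L_e = K·L = 0.7 × 1.61 m = 1.127 m = 1127.0 mm
λ = L_e / r_min = 1127.0 / 3.464 = 325

λ ≈ 325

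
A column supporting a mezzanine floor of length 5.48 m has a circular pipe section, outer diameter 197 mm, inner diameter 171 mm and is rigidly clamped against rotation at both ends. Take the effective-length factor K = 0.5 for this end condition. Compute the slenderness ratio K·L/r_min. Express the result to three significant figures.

d_o = 197 mm, d_i = 171 mm
I = π(d_o⁴ − d_i⁴)/64 = π(197⁴ − 171.0⁴)/64 = 3.196×10^7 mm⁴
A = 7.515×10^3 mm²;  r_min = √(I/A) = √(3.196×10^7/7.515×10^3) = 65.22 mm
L_e = K·L = 0.5 × 5.48 m = 2.740 m = 2740.0 mm
λ = L_e / r_min = 2740.0 / 65.22 = 42.0

λ ≈ 42.0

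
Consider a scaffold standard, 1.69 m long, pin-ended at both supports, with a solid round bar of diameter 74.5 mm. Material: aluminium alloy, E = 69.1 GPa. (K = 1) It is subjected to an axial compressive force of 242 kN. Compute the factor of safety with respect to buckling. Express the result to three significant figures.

n ≈ 1.49

I = πd⁴/64 = π×74.5⁴/64 = 1.512×10^6 mm⁴
I = 1.512×10^6 mm⁴ = 1.512×10^-6 m⁴
Effective length L_e = K·L = 1 × 1.69 = 1.690 m
P_cr = π²EI / L_e² = π² × 69.1×10⁹ × 1.512×10^-6 / 1.690² = 3.611×10^5 N
Factor of safety n = P_cr / P = 361.08 / 242 = 1.49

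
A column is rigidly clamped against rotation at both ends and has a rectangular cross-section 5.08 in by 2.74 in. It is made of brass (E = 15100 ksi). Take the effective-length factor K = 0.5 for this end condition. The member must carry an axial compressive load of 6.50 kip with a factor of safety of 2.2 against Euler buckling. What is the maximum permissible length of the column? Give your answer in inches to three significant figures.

L_max ≈ 603 in

Buckling occurs about the weak axis: I_min = h·b³/12 with b = 2.74 in (the shorter side).
I_min = 5.08×2.74³/12 = 8.708 in⁴
Required critical load P_cr = n·P = 2.2 × 6.50 = 14.30 kip = 1.430×10^4 lb
From P_cr = π²EI/(K·L)²:  L = (1/K)·√(π²EI/P_cr) = (1/0.5)·√(π²×1.51×10^7×8.708/1.430×10^4)
L = 603 in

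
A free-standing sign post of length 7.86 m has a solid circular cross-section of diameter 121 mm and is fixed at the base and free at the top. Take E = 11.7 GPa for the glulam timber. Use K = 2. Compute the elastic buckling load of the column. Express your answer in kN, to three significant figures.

I = πd⁴/64 = π×121⁴/64 = 1.052×10^7 mm⁴
I = 1.052×10^7 mm⁴ = 1.052×10^-5 m⁴
Effective length L_e = K·L = 2 × 7.86 = 15.72 m
P_cr = π²EI / L_e² = π² × 11.7×10⁹ × 1.052×10^-5 / 15.72² = 4.917×10^3 N

P_cr ≈ 4.92 kN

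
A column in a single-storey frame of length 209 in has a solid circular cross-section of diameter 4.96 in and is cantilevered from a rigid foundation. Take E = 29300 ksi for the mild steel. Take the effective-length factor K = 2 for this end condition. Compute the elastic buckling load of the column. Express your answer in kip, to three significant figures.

I = πd⁴/64 = π×4.96⁴/64 = 29.71 in⁴
Effective length L_e = K·L = 2 × 209 = 418.0 in
P_cr = π²EI / L_e² = π² × 29300×10³ × 29.71 / 418.0² = 4.917×10^4 lb

P_cr ≈ 49.2 kip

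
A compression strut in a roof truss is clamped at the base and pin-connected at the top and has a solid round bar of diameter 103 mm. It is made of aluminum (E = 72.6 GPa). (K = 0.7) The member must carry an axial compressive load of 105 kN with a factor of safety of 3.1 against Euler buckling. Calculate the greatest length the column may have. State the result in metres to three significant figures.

L_max ≈ 4.98 m

I = πd⁴/64 = π×103⁴/64 = 5.525×10^6 mm⁴
I = 5.525×10^-6 m⁴
Required critical load P_cr = n·P = 3.1 × 105 = 325.5 kN = 3.255×10^5 N
From P_cr = π²EI/(K·L)²:  L = (1/K)·√(π²EI/P_cr) = (1/0.7)·√(π²×7.26×10^10×5.525×10^-6/3.255×10^5)
L = 4.98 m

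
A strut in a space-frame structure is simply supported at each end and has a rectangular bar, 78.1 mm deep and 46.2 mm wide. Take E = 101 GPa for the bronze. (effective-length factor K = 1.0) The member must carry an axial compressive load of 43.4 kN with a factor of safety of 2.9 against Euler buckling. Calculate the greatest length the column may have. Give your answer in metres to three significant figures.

Buckling occurs about the weak axis: I_min = h·b³/12 with b = 46.2 mm (the shorter side).
I_min = 78.1×46.2³/12 = 6.418×10^5 mm⁴
I = 6.418×10^-7 m⁴
Required critical load P_cr = n·P = 2.9 × 43.4 = 125.9 kN = 1.259×10^5 N
From P_cr = π²EI/(K·L)²:  L = (1/K)·√(π²EI/P_cr) = (1/1)·√(π²×1.01×10^11×6.418×10^-7/1.259×10^5)
L = 2.25 m

L_max ≈ 2.25 m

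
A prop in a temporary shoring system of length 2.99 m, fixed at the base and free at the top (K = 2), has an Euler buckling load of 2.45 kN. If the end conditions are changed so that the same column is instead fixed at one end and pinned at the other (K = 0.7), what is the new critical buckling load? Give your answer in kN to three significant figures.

P_cr ≈ 20.0 kN

P_cr ∝ 1/K², so P_cr,new = P_cr,old × (K_old/K_new)² = 2.45 × (2/0.7)²
= 2.45 × 8.163 = 20.0 kN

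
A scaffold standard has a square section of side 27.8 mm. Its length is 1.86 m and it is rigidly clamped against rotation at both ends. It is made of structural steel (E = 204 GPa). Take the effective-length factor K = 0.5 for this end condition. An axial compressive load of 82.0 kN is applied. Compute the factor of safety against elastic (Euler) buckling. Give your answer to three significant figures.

n ≈ 1.41

I = a⁴/12 = 27.8⁴/12 = 4.977×10^4 mm⁴
I = 4.977×10^4 mm⁴ = 4.977×10^-8 m⁴
Effective length L_e = K·L = 0.5 × 1.86 = 0.9300 m
P_cr = π²EI / L_e² = π² × 204×10⁹ × 4.977×10^-8 / 0.9300² = 1.159×10^5 N
Factor of safety n = P_cr / P = 115.87 / 82.0 = 1.41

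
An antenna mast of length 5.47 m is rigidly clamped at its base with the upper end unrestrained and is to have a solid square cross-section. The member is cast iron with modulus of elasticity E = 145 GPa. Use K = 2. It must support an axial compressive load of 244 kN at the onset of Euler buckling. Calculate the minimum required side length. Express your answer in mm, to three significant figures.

L_e = K·L = 2 × 5.47 = 10.94 m
Required I = P_cr·L_e²/(π²E) = 2.440×10^5 × 10.94² / (π² × 1.45×10^11) = 2.041×10^-5 m⁴
I_req = 2.041×10^7 mm⁴
Solid square: I = a⁴/12  ⇒  a = (12I)^(1/4) = (12×2.041×10^7)^(1/4) = 125 mm

a ≈ 125 mm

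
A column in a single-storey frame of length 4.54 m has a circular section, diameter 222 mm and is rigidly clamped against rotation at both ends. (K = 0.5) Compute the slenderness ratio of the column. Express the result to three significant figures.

λ ≈ 40.9

For a solid circle r = d/4 = 222/4 = 55.50 mm
L_e = K·L = 0.5 × 4.54 m = 2.270 m = 2270.0 mm
λ = L_e / r_min = 2270.0 / 55.50 = 40.9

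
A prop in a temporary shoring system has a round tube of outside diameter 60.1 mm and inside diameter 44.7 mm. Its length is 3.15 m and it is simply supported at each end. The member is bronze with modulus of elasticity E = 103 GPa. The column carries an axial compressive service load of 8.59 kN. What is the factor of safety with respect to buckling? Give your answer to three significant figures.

d_o = 60.1 mm, d_i = 44.7 mm
I = π(d_o⁴ − d_i⁴)/64 = π(60.1⁴ − 44.70⁴)/64 = 4.444×10^5 mm⁴
I = 4.444×10^5 mm⁴ = 4.444×10^-7 m⁴
Effective length L_e = K·L = 1 × 3.15 = 3.150 m
P_cr = π²EI / L_e² = π² × 103×10⁹ × 4.444×10^-7 / 3.150² = 4.553×10^4 N
Factor of safety n = P_cr / P = 45.534 / 8.59 = 5.30

n ≈ 5.30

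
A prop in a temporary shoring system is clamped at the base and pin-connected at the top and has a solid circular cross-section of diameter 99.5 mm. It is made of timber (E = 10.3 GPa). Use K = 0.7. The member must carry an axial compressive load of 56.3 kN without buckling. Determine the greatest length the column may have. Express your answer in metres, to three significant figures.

I = πd⁴/64 = π×99.5⁴/64 = 4.811×10^6 mm⁴
I = 4.811×10^-6 m⁴
At the buckling limit P_cr = P = 5.630×10^4 N
From P_cr = π²EI/(K·L)²:  L = (1/K)·√(π²EI/P_cr) = (1/0.7)·√(π²×1.03×10^10×4.811×10^-6/5.630×10^4)
L = 4.21 m

L_max ≈ 4.21 m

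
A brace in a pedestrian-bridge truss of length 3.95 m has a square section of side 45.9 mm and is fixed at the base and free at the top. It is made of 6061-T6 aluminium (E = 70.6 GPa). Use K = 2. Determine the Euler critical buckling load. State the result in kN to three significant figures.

I = a⁴/12 = 45.9⁴/12 = 3.699×10^5 mm⁴
I = 3.699×10^5 mm⁴ = 3.699×10^-7 m⁴
Effective length L_e = K·L = 2 × 3.95 = 7.900 m
P_cr = π²EI / L_e² = π² × 70.6×10⁹ × 3.699×10^-7 / 7.900² = 4.130×10^3 N

P_cr ≈ 4.13 kN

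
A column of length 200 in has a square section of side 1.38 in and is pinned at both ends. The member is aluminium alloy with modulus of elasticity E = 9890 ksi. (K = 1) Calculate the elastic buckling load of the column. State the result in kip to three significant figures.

I = a⁴/12 = 1.38⁴/12 = 0.3022 in⁴
Effective length L_e = K·L = 1 × 200 = 200.0 in
P_cr = π²EI / L_e² = π² × 9890×10³ × 0.3022 / 200.0² = 737.5 lb

P_cr ≈ 0.738 kip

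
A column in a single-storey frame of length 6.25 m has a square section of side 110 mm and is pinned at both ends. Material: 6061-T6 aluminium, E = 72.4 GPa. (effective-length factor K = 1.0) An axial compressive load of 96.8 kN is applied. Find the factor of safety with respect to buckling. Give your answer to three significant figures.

I = a⁴/12 = 110⁴/12 = 1.220×10^7 mm⁴
I = 1.220×10^7 mm⁴ = 1.220×10^-5 m⁴
Effective length L_e = K·L = 1 × 6.25 = 6.250 m
P_cr = π²EI / L_e² = π² × 72.4×10⁹ × 1.220×10^-5 / 6.250² = 2.232×10^5 N
Factor of safety n = P_cr / P = 223.19 / 96.8 = 2.31

n ≈ 2.31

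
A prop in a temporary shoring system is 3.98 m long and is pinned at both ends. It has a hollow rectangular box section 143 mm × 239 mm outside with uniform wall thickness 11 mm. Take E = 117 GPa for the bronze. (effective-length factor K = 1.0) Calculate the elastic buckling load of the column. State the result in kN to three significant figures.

P_cr ≈ 1910 kN

Inner dimensions: h_i = 239 − 2×11 = 217.0 mm, b_i = 143 − 2×11 = 121.0 mm
Weak-axis I_min = (h_o·b_o³ − h_i·b_i³)/12 with b_o = 143, b_i = 121.0 mm (shorter outer/inner sides).
I_min = (239×143³ − 217.0×121.0³)/12 = 2.620×10^7 mm⁴
I = 2.620×10^7 mm⁴ = 2.620×10^-5 m⁴
Effective length L_e = K·L = 1 × 3.98 = 3.980 m
P_cr = π²EI / L_e² = π² × 117×10⁹ × 2.620×10^-5 / 3.980² = 1.910×10^6 N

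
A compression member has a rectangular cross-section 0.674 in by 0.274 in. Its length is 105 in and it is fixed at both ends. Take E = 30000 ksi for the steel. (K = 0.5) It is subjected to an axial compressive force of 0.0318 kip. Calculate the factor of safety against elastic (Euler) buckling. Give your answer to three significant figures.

Buckling occurs about the weak axis: I_min = h·b³/12 with b = 0.274 in (the shorter side).
I_min = 0.674×0.274³/12 = 1.155×10^-3 in⁴
Effective length L_e = K·L = 0.5 × 105 = 52.50 in
P_cr = π²EI / L_e² = π² × 30000×10³ × 1.155×10^-3 / 52.50² = 124.1 lb
Factor of safety n = P_cr / P = 0.12412 / 0.0318 = 3.90

n ≈ 3.90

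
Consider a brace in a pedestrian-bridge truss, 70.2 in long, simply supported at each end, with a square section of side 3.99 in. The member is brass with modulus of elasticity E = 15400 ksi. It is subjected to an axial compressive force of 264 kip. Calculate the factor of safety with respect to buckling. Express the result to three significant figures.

I = a⁴/12 = 3.99⁴/12 = 21.12 in⁴
Effective length L_e = K·L = 1 × 70.2 = 70.20 in
P_cr = π²EI / L_e² = π² × 15400×10³ × 21.12 / 70.20² = 6.514×10^5 lb
Factor of safety n = P_cr / P = 651.41 / 264 = 2.47

n ≈ 2.47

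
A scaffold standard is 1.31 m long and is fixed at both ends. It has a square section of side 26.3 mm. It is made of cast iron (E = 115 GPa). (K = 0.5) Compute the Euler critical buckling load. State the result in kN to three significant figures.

P_cr ≈ 105 kN

I = a⁴/12 = 26.3⁴/12 = 3.987×10^4 mm⁴
I = 3.987×10^4 mm⁴ = 3.987×10^-8 m⁴
Effective length L_e = K·L = 0.5 × 1.31 = 0.6550 m
P_cr = π²EI / L_e² = π² × 115×10⁹ × 3.987×10^-8 / 0.6550² = 1.055×10^5 N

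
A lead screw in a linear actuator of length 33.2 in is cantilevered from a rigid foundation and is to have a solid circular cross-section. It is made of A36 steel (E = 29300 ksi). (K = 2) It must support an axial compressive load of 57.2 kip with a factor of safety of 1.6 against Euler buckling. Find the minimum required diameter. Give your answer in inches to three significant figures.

d ≈ 2.31 in

Required P_cr = n·P = 1.6 × 57.2 = 91.52 kip
L_e = K·L = 2 × 33.2 = 66.40 in
Required I = P_cr·L_e²/(π²E) = 9.152×10^4 × 66.40² / (π² × 2.93×10^7) = 1.395 in⁴
Solid circle: I = πd⁴/64  ⇒  d = (64I/π)^(1/4) = (64×1.395/π)^(1/4) = 2.31 in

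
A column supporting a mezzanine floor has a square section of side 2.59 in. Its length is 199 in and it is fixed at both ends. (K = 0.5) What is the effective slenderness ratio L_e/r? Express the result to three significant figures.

I = a⁴/12 = 2.59⁴/12 = 3.750 in⁴
A = 6.708 in²;  r_min = √(I/A) = √(3.750/6.708) = 0.7477 in
L_e = K·L = 0.5 × 199 = 99.50 in
λ = L_e / r_min = 99.500 / 0.7477 = 133

λ ≈ 133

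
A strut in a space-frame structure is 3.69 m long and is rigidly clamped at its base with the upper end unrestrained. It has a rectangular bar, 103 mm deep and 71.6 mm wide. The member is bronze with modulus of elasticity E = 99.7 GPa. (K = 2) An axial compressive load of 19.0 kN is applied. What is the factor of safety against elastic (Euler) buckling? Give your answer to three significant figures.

n ≈ 3.00

Buckling occurs about the weak axis: I_min = h·b³/12 with b = 71.6 mm (the shorter side).
I_min = 103×71.6³/12 = 3.151×10^6 mm⁴
I = 3.151×10^6 mm⁴ = 3.151×10^-6 m⁴
Effective length L_e = K·L = 2 × 3.69 = 7.380 m
P_cr = π²EI / L_e² = π² × 99.7×10⁹ × 3.151×10^-6 / 7.380² = 5.692×10^4 N
Factor of safety n = P_cr / P = 56.922 / 19.0 = 3.00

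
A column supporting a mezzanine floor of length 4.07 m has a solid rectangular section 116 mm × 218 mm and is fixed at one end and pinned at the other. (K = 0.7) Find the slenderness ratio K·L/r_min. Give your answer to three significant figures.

Buckling occurs about the weak axis: I_min = h·b³/12 with b = 116 mm (the shorter side).
I_min = 218×116³/12 = 2.836×10^7 mm⁴
A = 2.529×10^4 mm²;  r_min = √(I/A) = √(2.836×10^7/2.529×10^4) = 33.49 mm
L_e = K·L = 0.7 × 4.07 m = 2.849 m = 2849.0 mm
λ = L_e / r_min = 2849.0 / 33.49 = 85.1

λ ≈ 85.1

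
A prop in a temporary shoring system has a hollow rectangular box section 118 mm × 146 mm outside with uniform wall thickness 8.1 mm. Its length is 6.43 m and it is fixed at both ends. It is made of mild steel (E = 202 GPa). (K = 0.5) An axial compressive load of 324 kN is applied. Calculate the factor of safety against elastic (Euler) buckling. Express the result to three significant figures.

Inner dimensions: h_i = 146 − 2×8.1 = 129.8 mm, b_i = 118 − 2×8.1 = 101.8 mm
Weak-axis I_min = (h_o·b_o³ − h_i·b_i³)/12 with b_o = 118, b_i = 101.8 mm (shorter outer/inner sides).
I_min = (146×118³ − 129.8×101.8³)/12 = 8.579×10^6 mm⁴
I = 8.579×10^6 mm⁴ = 8.579×10^-6 m⁴
Effective length L_e = K·L = 0.5 × 6.43 = 3.215 m
P_cr = π²EI / L_e² = π² × 202×10⁹ × 8.579×10^-6 / 3.215² = 1.655×10^6 N
Factor of safety n = P_cr / P = 1654.7 / 324 = 5.11

n ≈ 5.11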